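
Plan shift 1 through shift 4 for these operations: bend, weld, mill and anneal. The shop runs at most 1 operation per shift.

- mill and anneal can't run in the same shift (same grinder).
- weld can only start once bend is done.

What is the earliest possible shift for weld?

shift 2

Precedence pushes weld to at least shift 2.
weld at shift 2 is achievable: anneal -> shift 4, bend -> shift 1, weld -> shift 2, mill -> shift 3.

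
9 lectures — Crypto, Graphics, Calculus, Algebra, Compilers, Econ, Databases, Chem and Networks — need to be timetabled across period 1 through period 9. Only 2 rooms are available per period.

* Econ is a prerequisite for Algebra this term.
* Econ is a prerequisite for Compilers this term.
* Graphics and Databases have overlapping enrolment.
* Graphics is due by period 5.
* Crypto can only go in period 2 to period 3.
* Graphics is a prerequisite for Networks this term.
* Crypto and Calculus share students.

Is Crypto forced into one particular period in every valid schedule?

No

Crypto can be period 2 (e.g. Networks -> period 3, Econ -> period 1, Calculus -> period 4, Graphics -> period 1, Chem -> period 5, Databases -> period 4, Algebra -> period 2, Compilers -> period 3, Crypto -> period 2) or period 3 (e.g. Graphics=period 1; Calculus=period 4; Econ=period 1; Networks=period 3; Algebra=period 2; Databases=period 4; Chem=period 5; Crypto=period 3; Compilers=period 2).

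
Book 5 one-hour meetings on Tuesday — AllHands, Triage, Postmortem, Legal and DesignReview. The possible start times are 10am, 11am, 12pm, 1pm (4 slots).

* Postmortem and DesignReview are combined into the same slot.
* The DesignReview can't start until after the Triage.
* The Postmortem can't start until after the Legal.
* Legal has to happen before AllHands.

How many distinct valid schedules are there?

Splitting on AllHands: it can be 11am (6), 12pm (11), 1pm (14). Listing each branch's schedules as (Triage, Postmortem, Legal, DesignReview):
AllHands=11am: (10am,11am,10am,11am) (10am,12pm,10am,12pm) (10am,1pm,10am,1pm) (11am,12pm,10am,12pm) (11am,1pm,10am,1pm) (12pm,1pm,10am,1pm) — 6.
AllHands=12pm: (10am,11am,10am,11am) (10am,12pm,10am,12pm) (10am,12pm,11am,12pm) (10am,1pm,10am,1pm) (10am,1pm,11am,1pm) (11am,12pm,10am,12pm) (11am,12pm,11am,12pm) (11am,1pm,10am,1pm) (11am,1pm,11am,1pm) (12pm,1pm,10am,1pm) (12pm,1pm,11am,1pm) — 11.
AllHands=1pm: (10am,11am,10am,11am) (10am,12pm,10am,12pm) (10am,12pm,11am,12pm) (10am,1pm,10am,1pm) (10am,1pm,11am,1pm) (10am,1pm,12pm,1pm) (11am,12pm,10am,12pm) (11am,12pm,11am,12pm) (11am,1pm,10am,1pm) (11am,1pm,11am,1pm) (11am,1pm,12pm,1pm) (12pm,1pm,10am,1pm) (12pm,1pm,11am,1pm) (12pm,1pm,12pm,1pm) — 14.
Summing: 6 + 11 + 14 = 31.

31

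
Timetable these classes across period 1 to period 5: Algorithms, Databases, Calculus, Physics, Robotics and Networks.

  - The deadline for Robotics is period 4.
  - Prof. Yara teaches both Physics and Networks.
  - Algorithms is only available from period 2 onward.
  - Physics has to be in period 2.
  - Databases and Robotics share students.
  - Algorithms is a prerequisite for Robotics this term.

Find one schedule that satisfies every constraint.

Networks -> period 1, Physics -> period 2, Algorithms -> period 2, Robotics -> period 3, Databases -> period 1, Calculus -> period 1

Checking: Algorithms(period 2) before Robotics(period 3); Physics(period 2) != Networks(period 1); Databases(period 1) != Robotics(period 3); Robotics=period 3 in [period 1,period 4]; Algorithms=period 2 in [period 2,period 5]; Physics=period 2 in [period 2,period 2].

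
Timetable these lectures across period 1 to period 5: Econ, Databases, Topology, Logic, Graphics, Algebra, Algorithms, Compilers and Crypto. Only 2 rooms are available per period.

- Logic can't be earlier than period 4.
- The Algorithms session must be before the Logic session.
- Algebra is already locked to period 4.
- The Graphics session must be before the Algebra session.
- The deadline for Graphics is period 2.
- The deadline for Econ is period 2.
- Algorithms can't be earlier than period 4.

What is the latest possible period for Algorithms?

period 4

Algorithms is available from period 4; downstream work caps Algorithms at period 4.
Algorithms at period 4 is achievable: Econ -> period 1; Crypto -> period 3; Topology -> period 2; Algorithms -> period 4; Logic -> period 5; Compilers -> period 3; Algebra -> period 4; Databases -> period 2; Graphics -> period 1.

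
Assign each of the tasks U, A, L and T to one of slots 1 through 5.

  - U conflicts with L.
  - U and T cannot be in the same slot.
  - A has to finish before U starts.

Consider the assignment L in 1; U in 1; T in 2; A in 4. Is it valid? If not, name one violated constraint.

U and T cannot be in the same slot — holds.
A has to finish before U starts — violated.
U conflicts with L — violated.

No. A has to finish before U starts is not satisfied.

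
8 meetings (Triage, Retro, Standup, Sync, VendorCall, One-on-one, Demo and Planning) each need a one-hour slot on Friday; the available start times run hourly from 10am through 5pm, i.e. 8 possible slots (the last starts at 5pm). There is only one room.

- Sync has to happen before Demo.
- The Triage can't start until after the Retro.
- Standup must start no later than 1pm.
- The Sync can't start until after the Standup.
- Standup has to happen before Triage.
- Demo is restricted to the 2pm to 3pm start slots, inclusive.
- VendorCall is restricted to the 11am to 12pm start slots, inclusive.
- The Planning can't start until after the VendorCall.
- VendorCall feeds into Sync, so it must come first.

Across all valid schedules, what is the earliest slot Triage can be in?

Precedence pushes Triage to at least 11am.
Triage at 1pm is achievable: Retro in 12pm; Planning in 4pm; Demo in 3pm; Triage in 1pm; Sync in 2pm; Standup in 10am; VendorCall in 11am; One-on-one in 5pm.
Nothing earlier works — the capacity limit rule out every slot before 1pm.

1pm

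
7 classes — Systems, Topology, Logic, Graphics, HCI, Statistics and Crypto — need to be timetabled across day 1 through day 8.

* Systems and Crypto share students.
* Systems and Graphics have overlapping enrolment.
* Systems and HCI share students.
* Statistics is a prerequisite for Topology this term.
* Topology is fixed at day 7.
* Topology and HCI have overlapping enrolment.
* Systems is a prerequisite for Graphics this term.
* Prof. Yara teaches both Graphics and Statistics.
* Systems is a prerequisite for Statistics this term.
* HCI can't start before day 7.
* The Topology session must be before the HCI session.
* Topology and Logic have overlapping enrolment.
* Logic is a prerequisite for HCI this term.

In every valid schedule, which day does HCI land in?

HCI's window is day 7–day 8.
Topology is fixed at day 7, and HCI can't share a day with Topology.
So HCI must be day 8.

day 8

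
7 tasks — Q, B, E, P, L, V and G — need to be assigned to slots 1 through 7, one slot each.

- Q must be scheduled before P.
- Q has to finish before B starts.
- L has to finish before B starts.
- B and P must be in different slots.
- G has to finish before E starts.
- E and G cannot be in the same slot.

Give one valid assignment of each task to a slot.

E -> 2, G -> 1, Q -> 1, B -> 2, V -> 1, L -> 1, P -> 3

Checking: Q(1) before B(2); Q(1) before P(3); L(1) before B(2); G(1) before E(2); B(2) != P(3); E(2) != G(1).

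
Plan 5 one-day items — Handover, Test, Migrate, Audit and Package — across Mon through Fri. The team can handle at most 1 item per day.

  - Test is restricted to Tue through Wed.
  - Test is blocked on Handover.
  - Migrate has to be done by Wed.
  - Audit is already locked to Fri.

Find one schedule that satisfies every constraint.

Test -> Tue; Handover -> Mon; Audit -> Fri; Migrate -> Wed; Package -> Thu

Checking: Handover(Mon) before Test(Tue); Migrate=Wed in [Mon,Wed]; Audit=Fri in [Fri,Fri]; Test=Tue in [Tue,Wed]; max 1 per day (cap 1).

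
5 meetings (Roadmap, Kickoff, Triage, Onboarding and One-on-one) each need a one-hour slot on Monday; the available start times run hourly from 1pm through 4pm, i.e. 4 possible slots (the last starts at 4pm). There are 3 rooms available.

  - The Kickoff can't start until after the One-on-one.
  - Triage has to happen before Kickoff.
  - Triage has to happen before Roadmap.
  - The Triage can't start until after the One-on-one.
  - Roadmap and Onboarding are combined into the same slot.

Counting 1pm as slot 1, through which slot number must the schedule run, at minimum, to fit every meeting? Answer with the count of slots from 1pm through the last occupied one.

The precedence chain requires at least 3 distinct slots.
With at most 3 per slot and 5 meetings, at least 2 slots are needed.
3 works (last occupied slot: 3pm): for example Kickoff -> 3pm, Roadmap -> 3pm, One-on-one -> 1pm, Triage -> 2pm, Onboarding -> 3pm.

3 slots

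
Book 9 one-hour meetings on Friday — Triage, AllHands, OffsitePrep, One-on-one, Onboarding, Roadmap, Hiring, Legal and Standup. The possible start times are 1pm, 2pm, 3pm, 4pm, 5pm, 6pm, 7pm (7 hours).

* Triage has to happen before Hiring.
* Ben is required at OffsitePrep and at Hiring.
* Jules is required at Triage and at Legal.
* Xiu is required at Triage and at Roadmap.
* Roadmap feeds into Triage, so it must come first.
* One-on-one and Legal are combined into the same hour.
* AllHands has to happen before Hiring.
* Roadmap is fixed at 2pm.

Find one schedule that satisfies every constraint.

AllHands -> 1pm; Legal -> 1pm; Triage -> 3pm; One-on-one -> 1pm; Standup -> 1pm; OffsitePrep -> 1pm; Roadmap -> 2pm; Onboarding -> 1pm; Hiring -> 4pm

Checking: Triage(3pm) before Hiring(4pm); Roadmap(2pm) before Triage(3pm); AllHands(1pm) before Hiring(4pm); Triage(3pm) != Legal(1pm); OffsitePrep(1pm) != Hiring(4pm); Triage(3pm) != Roadmap(2pm); One-on-one = Legal = 1pm; Roadmap=2pm in [2pm,2pm].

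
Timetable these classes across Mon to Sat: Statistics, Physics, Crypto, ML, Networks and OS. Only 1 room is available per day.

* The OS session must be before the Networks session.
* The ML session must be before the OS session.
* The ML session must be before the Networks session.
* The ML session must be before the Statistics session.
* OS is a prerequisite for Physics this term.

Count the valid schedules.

Splitting on Statistics: it can be Tue (8), Wed (10), Thu (10), Fri (10), Sat (10). Listing each branch's schedules as (Physics, Crypto, ML, Networks, OS):
Statistics=Tue: (Thu,Fri,Mon,Sat,Wed) (Thu,Sat,Mon,Fri,Wed) (Fri,Wed,Mon,Sat,Thu) (Fri,Thu,Mon,Sat,Wed) (Fri,Sat,Mon,Thu,Wed) (Sat,Wed,Mon,Fri,Thu) (Sat,Thu,Mon,Fri,Wed) (Sat,Fri,Mon,Thu,Wed) — 8.
Statistics=Wed: (Thu,Fri,Mon,Sat,Tue) (Thu,Sat,Mon,Fri,Tue) (Fri,Mon,Tue,Sat,Thu) (Fri,Tue,Mon,Sat,Thu) (Fri,Thu,Mon,Sat,Tue) (Fri,Sat,Mon,Thu,Tue) (Sat,Mon,Tue,Fri,Thu) (Sat,Tue,Mon,Fri,Thu) (Sat,Thu,Mon,Fri,Tue) (Sat,Fri,Mon,Thu,Tue) — 10.
Statistics=Thu: (Wed,Fri,Mon,Sat,Tue) (Wed,Sat,Mon,Fri,Tue) (Fri,Mon,Tue,Sat,Wed) (Fri,Tue,Mon,Sat,Wed) (Fri,Wed,Mon,Sat,Tue) (Fri,Sat,Mon,Wed,Tue) (Sat,Mon,Tue,Fri,Wed) (Sat,Tue,Mon,Fri,Wed) (Sat,Wed,Mon,Fri,Tue) (Sat,Fri,Mon,Wed,Tue) — 10.
Statistics=Fri: (Wed,Thu,Mon,Sat,Tue) (Wed,Sat,Mon,Thu,Tue) (Thu,Mon,Tue,Sat,Wed) (Thu,Tue,Mon,Sat,Wed) (Thu,Wed,Mon,Sat,Tue) (Thu,Sat,Mon,Wed,Tue) (Sat,Mon,Tue,Thu,Wed) (Sat,Tue,Mon,Thu,Wed) (Sat,Wed,Mon,Thu,Tue) (Sat,Thu,Mon,Wed,Tue) — 10.
Statistics=Sat: (Wed,Thu,Mon,Fri,Tue) (Wed,Fri,Mon,Thu,Tue) (Thu,Mon,Tue,Fri,Wed) (Thu,Tue,Mon,Fri,Wed) (Thu,Wed,Mon,Fri,Tue) (Thu,Fri,Mon,Wed,Tue) (Fri,Mon,Tue,Thu,Wed) (Fri,Tue,Mon,Thu,Wed) (Fri,Wed,Mon,Thu,Tue) (Fri,Thu,Mon,Wed,Tue) — 10.
Summing: 8 + 10 + 10 + 10 + 10 = 48.

48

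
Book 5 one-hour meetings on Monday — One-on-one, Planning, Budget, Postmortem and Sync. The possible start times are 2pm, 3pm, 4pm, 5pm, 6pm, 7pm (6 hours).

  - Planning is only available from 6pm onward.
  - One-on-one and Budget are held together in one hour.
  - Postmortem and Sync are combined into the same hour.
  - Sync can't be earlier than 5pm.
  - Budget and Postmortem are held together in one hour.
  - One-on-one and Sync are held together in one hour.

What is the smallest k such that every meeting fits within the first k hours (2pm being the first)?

Planning can't be placed before 6pm — that is hour 5 counting from 2pm — so the schedule must run through at least 5 hours.
5 works (last occupied hour: 6pm): for example Postmortem=5pm, Budget=5pm, Sync=5pm, Planning=6pm, One-on-one=5pm.

5 hours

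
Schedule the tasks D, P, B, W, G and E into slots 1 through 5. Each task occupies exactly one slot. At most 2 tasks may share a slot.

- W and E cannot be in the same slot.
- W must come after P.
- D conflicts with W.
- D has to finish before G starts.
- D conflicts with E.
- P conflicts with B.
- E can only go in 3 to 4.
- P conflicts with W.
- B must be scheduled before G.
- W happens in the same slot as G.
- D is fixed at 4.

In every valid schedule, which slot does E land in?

E's window is 3–4.
D is fixed at 4, and E can't share a slot with D.
So E must be 3.

3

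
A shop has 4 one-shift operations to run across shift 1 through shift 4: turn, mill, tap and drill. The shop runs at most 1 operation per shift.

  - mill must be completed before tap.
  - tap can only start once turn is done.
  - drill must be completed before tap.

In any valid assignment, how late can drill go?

shift 3

Downstream work caps drill at shift 3.
drill at shift 3 is achievable: drill=shift 3, mill=shift 2, tap=shift 4, turn=shift 1.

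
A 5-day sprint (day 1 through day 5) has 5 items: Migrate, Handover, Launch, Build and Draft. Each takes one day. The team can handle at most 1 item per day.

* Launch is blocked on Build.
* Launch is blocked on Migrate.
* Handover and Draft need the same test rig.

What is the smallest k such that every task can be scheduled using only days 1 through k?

5 days

The precedence chain requires at least 2 distinct days.
With at most 1 per day and 5 tasks, at least 5 days are needed.
5 works (last occupied day: day 5): for example Launch=day 3; Build=day 2; Draft=day 5; Migrate=day 1; Handover=day 4.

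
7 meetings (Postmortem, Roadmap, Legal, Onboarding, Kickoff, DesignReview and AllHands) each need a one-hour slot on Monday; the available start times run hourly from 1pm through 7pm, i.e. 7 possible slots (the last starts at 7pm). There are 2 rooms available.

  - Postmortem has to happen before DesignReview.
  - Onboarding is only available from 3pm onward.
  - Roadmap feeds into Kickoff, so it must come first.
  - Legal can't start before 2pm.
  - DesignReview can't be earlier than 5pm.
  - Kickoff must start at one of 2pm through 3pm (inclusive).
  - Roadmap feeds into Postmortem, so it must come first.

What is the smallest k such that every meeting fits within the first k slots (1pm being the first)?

The precedence chain requires at least 3 distinct slots.
With at most 2 per slot and 7 meetings, at least 4 slots are needed.
DesignReview can't be placed before 5pm — that is slot 5 counting from 1pm — so the schedule must run through at least 5 slots.
5 works (last occupied slot: 5pm): for example Onboarding in 3pm, Kickoff in 2pm, Postmortem in 3pm, Roadmap in 1pm, DesignReview in 5pm, AllHands in 1pm, Legal in 2pm.

5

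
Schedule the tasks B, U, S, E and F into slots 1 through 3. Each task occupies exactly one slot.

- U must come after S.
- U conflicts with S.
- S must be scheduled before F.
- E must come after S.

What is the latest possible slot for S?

2

Downstream work caps S at 2.
S at 2 is achievable: E=3, B=1, U=3, F=3, S=2.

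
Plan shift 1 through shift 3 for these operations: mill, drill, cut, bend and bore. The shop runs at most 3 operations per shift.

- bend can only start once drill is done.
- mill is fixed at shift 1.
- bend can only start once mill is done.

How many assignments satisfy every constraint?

Splitting on drill: it can be shift 1 (16), shift 2 (9). Listing each branch's schedules as (mill, cut, bend, bore) by shift number:
drill=shift 1: (1,1,2,2) (1,1,2,3) (1,1,3,2) (1,1,3,3) (1,2,2,1) (1,2,2,2) (1,2,2,3) (1,2,3,1) (1,2,3,2) (1,2,3,3) (1,3,2,1) (1,3,2,2) (1,3,2,3) (1,3,3,1) (1,3,3,2) (1,3,3,3) — 16.
drill=shift 2: (1,1,3,1) (1,1,3,2) (1,1,3,3) (1,2,3,1) (1,2,3,2) (1,2,3,3) (1,3,3,1) (1,3,3,2) (1,3,3,3) — 9.
Summing: 16 + 9 = 25.

25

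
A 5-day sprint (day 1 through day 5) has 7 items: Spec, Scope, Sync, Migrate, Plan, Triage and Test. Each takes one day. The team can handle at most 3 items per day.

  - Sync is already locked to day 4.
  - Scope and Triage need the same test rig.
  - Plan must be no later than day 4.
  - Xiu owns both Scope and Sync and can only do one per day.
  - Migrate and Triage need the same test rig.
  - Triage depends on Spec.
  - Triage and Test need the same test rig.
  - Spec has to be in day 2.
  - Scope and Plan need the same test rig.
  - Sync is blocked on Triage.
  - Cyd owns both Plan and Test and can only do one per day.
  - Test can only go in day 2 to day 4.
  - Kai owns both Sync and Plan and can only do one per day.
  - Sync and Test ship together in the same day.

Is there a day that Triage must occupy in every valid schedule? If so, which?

Spec is fixed at day 2 and must come before Triage, so Triage is at least day 3.
Sync is fixed at day 4 and must come after Triage, so Triage is at most day 3.
So Triage must be day 3.

day 3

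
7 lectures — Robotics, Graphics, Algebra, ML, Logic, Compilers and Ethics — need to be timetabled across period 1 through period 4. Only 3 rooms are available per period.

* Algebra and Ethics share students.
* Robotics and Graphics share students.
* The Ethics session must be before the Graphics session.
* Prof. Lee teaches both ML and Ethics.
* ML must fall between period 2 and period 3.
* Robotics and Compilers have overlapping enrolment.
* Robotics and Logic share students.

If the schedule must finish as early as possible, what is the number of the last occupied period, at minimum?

The precedence chain requires at least 2 distinct periods.
With at most 3 per period and 7 lectures, at least 3 periods are needed.
3 works (last occupied period: period 3): for example ML=period 2, Ethics=period 1, Graphics=period 2, Robotics=period 1, Algebra=period 2, Compilers=period 3, Logic=period 3.

3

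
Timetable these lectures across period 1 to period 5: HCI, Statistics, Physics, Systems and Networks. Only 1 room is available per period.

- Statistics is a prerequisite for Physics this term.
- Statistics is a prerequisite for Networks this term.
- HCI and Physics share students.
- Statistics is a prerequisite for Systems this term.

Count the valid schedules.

Splitting on HCI: it can be period 1 (6), period 2 (6), period 3 (6), period 4 (6), period 5 (6). Listing each branch's schedules as (Statistics, Physics, Systems, Networks) by period number:
HCI=period 1: (2,3,4,5) (2,3,5,4) (2,4,3,5) (2,4,5,3) (2,5,3,4) (2,5,4,3) — 6.
HCI=period 2: (1,3,4,5) (1,3,5,4) (1,4,3,5) (1,4,5,3) (1,5,3,4) (1,5,4,3) — 6.
HCI=period 3: (1,2,4,5) (1,2,5,4) (1,4,2,5) (1,4,5,2) (1,5,2,4) (1,5,4,2) — 6.
HCI=period 4: (1,2,3,5) (1,2,5,3) (1,3,2,5) (1,3,5,2) (1,5,2,3) (1,5,3,2) — 6.
HCI=period 5: (1,2,3,4) (1,2,4,3) (1,3,2,4) (1,3,4,2) (1,4,2,3) (1,4,3,2) — 6.
Summing: 6 + 6 + 6 + 6 + 6 = 30.

30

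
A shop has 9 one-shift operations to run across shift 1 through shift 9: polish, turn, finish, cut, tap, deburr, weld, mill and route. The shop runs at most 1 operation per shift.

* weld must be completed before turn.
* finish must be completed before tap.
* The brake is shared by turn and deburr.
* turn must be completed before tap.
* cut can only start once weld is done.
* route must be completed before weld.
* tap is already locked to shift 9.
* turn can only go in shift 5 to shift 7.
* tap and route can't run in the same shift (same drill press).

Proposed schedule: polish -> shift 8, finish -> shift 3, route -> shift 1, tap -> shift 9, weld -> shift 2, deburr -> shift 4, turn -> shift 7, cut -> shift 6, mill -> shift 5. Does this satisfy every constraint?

route must be completed before weld — holds.
tap and route can't run in the same shift (same drill press) — holds.
cut can only start once weld is done — holds.
weld must be completed before turn — holds.
The brake is shared by turn and deburr — holds.
finish must be completed before tap — holds.
turn can only go in shift 5 to shift 7 — holds.
The shop runs at most 1 operation per shift — holds.
tap is already locked to shift 9 — holds.
turn must be completed before tap — holds.

Yes, all constraints hold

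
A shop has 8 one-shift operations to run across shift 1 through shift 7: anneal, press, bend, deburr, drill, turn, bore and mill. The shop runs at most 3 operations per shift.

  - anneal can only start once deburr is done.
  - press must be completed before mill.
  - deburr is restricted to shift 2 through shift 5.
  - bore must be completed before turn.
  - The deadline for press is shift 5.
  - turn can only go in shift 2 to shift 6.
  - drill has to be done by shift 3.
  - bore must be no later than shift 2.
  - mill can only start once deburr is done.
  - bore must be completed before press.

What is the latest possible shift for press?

Precedence pushes press to at least shift 2; press's own window allows nothing later than shift 5.
press at shift 5 is achievable: bore -> shift 1, turn -> shift 2, bend -> shift 1, mill -> shift 6, deburr -> shift 2, drill -> shift 1, press -> shift 5, anneal -> shift 3.

shift 5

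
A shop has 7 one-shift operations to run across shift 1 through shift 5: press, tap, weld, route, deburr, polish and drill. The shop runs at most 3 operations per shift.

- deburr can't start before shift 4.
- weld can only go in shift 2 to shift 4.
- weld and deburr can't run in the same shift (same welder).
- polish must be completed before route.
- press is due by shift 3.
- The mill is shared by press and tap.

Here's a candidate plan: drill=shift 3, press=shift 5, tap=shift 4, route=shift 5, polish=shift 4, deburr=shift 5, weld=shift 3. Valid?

No. press is due by shift 3 is not satisfied.

The mill is shared by press and tap — holds.
weld and deburr can't run in the same shift (same welder) — holds.
press is due by shift 3 — violated.
weld can only go in shift 2 to shift 4 — holds.
deburr can't start before shift 4 — holds.
The shop runs at most 3 operations per shift — holds.
polish must be completed before route — holds.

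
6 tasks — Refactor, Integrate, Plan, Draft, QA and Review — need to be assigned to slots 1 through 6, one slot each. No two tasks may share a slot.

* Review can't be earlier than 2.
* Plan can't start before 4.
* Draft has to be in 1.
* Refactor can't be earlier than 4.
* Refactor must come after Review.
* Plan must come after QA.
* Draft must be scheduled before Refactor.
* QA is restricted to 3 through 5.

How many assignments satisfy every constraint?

Splitting on Refactor: it can be 4 (4), 5 (5), 6 (6). Listing each branch's schedules as (Integrate, Plan, Draft, QA, Review):
Refactor=4: (2,6,1,5,3) (3,6,1,5,2) (5,6,1,3,2) (6,5,1,3,2) — 4.
Refactor=5: (2,6,1,3,4) (2,6,1,4,3) (3,6,1,4,2) (4,6,1,3,2) (6,4,1,3,2) — 5.
Refactor=6: (2,4,1,3,5) (2,5,1,3,4) (2,5,1,4,3) (3,5,1,4,2) (4,5,1,3,2) (5,4,1,3,2) — 6.
Summing: 4 + 5 + 6 = 15.

15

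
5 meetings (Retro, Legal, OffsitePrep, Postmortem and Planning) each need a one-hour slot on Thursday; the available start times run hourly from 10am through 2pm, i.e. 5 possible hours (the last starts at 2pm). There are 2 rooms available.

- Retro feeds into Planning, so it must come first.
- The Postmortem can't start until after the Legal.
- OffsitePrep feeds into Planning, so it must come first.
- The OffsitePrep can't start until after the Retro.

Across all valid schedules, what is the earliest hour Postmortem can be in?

11am

Precedence pushes Postmortem to at least 11am.
Postmortem at 11am is achievable: Postmortem in 11am, Legal in 10am, Retro in 10am, Planning in 12pm, OffsitePrep in 11am.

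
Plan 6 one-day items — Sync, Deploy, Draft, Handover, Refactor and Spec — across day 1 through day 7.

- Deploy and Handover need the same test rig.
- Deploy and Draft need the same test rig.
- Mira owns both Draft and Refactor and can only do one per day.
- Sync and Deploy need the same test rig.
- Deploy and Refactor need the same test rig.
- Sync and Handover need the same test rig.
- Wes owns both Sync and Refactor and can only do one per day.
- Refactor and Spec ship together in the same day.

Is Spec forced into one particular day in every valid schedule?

No

Spec can be day 1 (e.g. Spec in day 1, Refactor in day 1, Sync in day 2, Deploy in day 3, Handover in day 1, Draft in day 2) or day 2 (e.g. Draft in day 1; Deploy in day 3; Handover in day 2; Sync in day 1; Refactor in day 2; Spec in day 2).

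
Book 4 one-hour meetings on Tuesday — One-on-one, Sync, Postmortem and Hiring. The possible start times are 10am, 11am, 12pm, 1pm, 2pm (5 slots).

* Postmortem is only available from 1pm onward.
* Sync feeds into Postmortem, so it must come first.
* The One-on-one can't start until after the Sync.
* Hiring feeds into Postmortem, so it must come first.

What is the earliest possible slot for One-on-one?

Precedence pushes One-on-one to at least 11am.
One-on-one at 11am is achievable: Postmortem -> 1pm, Hiring -> 10am, One-on-one -> 11am, Sync -> 10am.

11am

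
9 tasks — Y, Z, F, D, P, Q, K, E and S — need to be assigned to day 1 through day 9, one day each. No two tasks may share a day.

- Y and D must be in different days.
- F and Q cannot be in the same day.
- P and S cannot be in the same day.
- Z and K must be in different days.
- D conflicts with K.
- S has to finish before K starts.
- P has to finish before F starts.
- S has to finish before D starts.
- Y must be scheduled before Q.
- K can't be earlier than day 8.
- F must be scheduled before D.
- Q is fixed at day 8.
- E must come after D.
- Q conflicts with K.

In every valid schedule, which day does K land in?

day 9

K's window is day 8–day 9.
Q is fixed at day 8, and K can't share a day with Q.
So K must be day 9.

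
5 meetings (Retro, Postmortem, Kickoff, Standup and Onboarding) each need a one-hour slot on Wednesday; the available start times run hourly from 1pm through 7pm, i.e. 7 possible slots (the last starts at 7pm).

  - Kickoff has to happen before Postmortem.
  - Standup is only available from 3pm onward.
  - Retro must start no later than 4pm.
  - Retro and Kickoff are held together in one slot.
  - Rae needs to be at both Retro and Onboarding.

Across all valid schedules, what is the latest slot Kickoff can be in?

Kickoff must be in the same slot as Retro, which can't be after 4pm, so Kickoff is at most 4pm.
Kickoff at 4pm is achievable: Onboarding=1pm, Standup=3pm, Kickoff=4pm, Retro=4pm, Postmortem=5pm.

4pm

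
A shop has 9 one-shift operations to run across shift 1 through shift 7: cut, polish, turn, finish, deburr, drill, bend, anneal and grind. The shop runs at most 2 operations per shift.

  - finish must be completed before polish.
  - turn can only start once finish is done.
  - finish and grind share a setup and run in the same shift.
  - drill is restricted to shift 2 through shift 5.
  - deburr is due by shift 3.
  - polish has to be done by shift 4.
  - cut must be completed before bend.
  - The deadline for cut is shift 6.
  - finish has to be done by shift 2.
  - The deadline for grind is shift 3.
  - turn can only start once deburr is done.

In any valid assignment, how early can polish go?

Precedence pushes polish to at least shift 2; polish's own window allows nothing later than shift 4.
polish at shift 2 is achievable: anneal -> shift 5, finish -> shift 1, turn -> shift 4, deburr -> shift 2, bend -> shift 4, grind -> shift 1, cut -> shift 3, polish -> shift 2, drill -> shift 3.

shift 2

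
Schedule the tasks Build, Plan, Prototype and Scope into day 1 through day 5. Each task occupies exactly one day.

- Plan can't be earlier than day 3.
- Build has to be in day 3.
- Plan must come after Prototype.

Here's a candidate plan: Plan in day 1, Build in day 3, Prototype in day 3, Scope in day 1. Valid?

Plan can't be earlier than day 3 — violated.
Plan must come after Prototype — violated.
Build has to be in day 3 — holds.

No — it violates: Plan must come after Prototype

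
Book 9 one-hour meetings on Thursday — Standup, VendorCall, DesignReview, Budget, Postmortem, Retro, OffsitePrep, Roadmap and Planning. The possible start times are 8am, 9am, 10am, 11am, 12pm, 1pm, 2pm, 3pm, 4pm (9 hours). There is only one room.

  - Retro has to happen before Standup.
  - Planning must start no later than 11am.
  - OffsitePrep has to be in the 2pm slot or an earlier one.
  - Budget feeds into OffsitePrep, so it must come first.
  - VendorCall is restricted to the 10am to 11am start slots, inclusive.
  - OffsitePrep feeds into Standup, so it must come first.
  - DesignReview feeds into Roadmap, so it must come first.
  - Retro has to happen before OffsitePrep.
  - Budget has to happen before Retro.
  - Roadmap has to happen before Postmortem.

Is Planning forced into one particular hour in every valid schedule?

No

Planning can be 8am (e.g. Postmortem=4pm; DesignReview=2pm; Roadmap=3pm; OffsitePrep=12pm; Planning=8am; VendorCall=10am; Budget=9am; Retro=11am; Standup=1pm) or 9am (e.g. DesignReview=2pm; Retro=11am; OffsitePrep=12pm; Postmortem=4pm; VendorCall=10am; Standup=1pm; Planning=9am; Roadmap=3pm; Budget=8am).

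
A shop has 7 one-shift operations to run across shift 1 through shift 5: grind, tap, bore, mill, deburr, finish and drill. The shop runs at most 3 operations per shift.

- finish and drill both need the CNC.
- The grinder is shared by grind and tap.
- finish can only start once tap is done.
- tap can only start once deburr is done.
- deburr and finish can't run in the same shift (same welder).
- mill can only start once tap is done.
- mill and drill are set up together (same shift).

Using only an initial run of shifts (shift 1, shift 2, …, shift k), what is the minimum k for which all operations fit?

The precedence chain requires at least 3 distinct shifts.
With at most 3 per shift and 7 operations, at least 3 shifts are needed.
Could 3 shifts be enough, i.e. nothing placed later than shift 3? No: finish must come after tap (at shift 1 or later) → {shift 2, shift 3}; tap must come before finish (at shift 3 or earlier) → {shift 1, shift 2}; tap must come after deburr (at shift 1 or later) → {shift 2}; mill must come after tap (at shift 2 or later) → {shift 3}; drill must be in the same shift as mill (in {shift 3}) → {shift 3}; finish can't share with drill (shift 3) → {shift 2}; finish must come after tap (at shift 2 or later) → nothing is left.
So 3 shifts is not enough.
4 works (last occupied shift: shift 4): for example grind=shift 1; finish=shift 4; deburr=shift 1; tap=shift 2; bore=shift 1; mill=shift 3; drill=shift 3.

4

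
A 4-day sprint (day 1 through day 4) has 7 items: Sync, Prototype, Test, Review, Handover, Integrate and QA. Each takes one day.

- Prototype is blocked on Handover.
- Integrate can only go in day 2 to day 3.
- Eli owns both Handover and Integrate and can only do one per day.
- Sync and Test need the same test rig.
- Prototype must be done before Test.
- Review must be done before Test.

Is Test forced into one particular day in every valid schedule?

No

Test can be day 3 (e.g. Review=day 1; Prototype=day 2; Test=day 3; QA=day 1; Handover=day 1; Integrate=day 2; Sync=day 1) or day 4 (e.g. Sync in day 1; Handover in day 1; Review in day 1; QA in day 1; Prototype in day 2; Test in day 4; Integrate in day 2).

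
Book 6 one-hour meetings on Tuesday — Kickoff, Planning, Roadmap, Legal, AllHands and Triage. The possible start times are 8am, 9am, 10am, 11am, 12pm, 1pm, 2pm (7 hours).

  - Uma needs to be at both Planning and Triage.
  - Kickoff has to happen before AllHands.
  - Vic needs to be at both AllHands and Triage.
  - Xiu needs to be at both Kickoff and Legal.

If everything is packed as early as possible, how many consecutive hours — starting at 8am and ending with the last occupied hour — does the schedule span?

The precedence chain requires at least 2 distinct hours.
2 works (last occupied hour: 9am): for example Planning -> 9am, Roadmap -> 8am, Legal -> 9am, AllHands -> 9am, Kickoff -> 8am, Triage -> 8am.

2 hours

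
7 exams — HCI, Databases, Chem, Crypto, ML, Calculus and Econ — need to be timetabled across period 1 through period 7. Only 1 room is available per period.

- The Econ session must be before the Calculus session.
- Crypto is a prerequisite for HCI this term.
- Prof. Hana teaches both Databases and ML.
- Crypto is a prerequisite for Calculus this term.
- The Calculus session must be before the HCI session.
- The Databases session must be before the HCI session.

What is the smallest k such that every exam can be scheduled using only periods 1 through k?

7

The precedence chain requires at least 3 distinct periods.
With at most 1 per period and 7 exams, at least 7 periods are needed.
7 works (last occupied period: period 7): for example Crypto in period 1; Chem in period 6; Databases in period 4; HCI in period 5; Econ in period 2; ML in period 7; Calculus in period 3.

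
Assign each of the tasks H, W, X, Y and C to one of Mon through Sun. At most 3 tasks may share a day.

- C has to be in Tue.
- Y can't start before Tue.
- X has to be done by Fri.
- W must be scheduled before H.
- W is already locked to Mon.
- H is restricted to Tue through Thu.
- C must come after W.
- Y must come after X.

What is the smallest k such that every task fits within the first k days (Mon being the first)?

The precedence chain requires at least 2 distinct days.
With at most 3 per day and 5 tasks, at least 2 days are needed.
2 works (last occupied day: Tue): for example X=Mon, C=Tue, W=Mon, H=Tue, Y=Tue.

2 days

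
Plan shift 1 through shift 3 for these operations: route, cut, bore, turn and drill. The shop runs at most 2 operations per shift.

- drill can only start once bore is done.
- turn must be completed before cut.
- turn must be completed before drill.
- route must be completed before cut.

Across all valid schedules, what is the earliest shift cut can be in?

Precedence pushes cut to at least shift 2.
cut at shift 2 is achievable: turn=shift 1, route=shift 1, cut=shift 2, bore=shift 2, drill=shift 3.

shift 2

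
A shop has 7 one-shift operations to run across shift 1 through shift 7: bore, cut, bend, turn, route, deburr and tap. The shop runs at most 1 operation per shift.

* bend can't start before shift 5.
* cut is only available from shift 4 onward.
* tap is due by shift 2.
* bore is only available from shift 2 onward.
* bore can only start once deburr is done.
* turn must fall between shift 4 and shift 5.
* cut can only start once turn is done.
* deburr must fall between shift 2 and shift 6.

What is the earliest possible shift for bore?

shift 3

Bore is available from shift 2; precedence pushes bore to at least shift 3.
bore at shift 3 is achievable: bore in shift 3, cut in shift 6, deburr in shift 2, turn in shift 4, bend in shift 5, tap in shift 1, route in shift 7.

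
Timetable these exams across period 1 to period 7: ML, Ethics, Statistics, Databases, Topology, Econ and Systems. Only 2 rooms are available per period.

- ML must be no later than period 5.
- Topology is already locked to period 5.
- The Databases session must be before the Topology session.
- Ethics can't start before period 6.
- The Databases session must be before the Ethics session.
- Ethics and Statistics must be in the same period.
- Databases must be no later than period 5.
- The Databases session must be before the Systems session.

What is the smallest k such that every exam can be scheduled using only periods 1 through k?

The precedence chain requires at least 2 distinct periods.
With at most 2 per period and 7 exams, at least 4 periods are needed.
Ethics can't be placed before period 6, so the schedule must run through at least period 6.
6 works (last occupied period: period 6): for example Ethics -> period 6, Systems -> period 2, ML -> period 1, Databases -> period 1, Statistics -> period 6, Topology -> period 5, Econ -> period 2.

6 periods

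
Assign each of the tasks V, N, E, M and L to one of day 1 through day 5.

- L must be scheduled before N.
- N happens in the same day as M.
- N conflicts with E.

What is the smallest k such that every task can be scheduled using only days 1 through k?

The precedence chain requires at least 2 distinct days.
2 works (last occupied day: day 2): for example N -> day 2; E -> day 1; V -> day 1; L -> day 1; M -> day 2.

2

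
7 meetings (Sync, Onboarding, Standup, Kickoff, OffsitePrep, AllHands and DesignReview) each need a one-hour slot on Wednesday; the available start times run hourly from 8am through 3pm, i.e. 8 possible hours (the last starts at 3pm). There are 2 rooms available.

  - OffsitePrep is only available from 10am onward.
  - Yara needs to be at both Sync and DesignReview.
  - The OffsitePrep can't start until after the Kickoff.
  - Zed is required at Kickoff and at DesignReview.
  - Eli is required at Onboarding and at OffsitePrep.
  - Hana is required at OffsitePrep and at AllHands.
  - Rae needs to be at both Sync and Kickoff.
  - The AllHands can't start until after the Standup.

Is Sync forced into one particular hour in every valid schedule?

Sync can be 8am (e.g. Kickoff=9am, Standup=8am, Onboarding=11am, OffsitePrep=10am, DesignReview=10am, AllHands=9am, Sync=8am) or 9am (e.g. OffsitePrep in 10am; Standup in 8am; Onboarding in 11am; Kickoff in 8am; DesignReview in 10am; Sync in 9am; AllHands in 9am).

No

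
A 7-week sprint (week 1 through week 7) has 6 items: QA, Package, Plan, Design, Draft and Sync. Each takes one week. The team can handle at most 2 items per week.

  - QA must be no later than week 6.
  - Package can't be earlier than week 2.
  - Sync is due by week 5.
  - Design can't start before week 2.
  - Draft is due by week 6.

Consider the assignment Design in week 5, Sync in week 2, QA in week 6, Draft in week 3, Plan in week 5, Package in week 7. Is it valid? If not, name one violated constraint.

Yes, all constraints hold

QA must be no later than week 6 — holds.
The team can handle at most 2 items per week — holds.
Design can't start before week 2 — holds.
Package can't be earlier than week 2 — holds.
Sync is due by week 5 — holds.
Draft is due by week 6 — holds.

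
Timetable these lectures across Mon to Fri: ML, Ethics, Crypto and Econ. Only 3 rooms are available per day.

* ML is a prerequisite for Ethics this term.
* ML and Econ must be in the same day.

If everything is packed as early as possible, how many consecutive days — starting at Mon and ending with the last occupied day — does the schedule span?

The precedence chain requires at least 2 distinct days.
With at most 3 per day and 4 lectures, at least 2 days are needed.
2 works (last occupied day: Tue): for example Econ=Mon; Crypto=Mon; Ethics=Tue; ML=Mon.

2 days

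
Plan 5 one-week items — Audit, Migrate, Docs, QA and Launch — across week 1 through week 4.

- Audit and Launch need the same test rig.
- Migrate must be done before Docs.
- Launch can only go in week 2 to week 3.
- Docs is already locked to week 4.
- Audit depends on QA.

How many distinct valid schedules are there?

Splitting on Audit: it can be week 2 (3), week 3 (6), week 4 (18). Listing each branch's schedules as (Migrate, Docs, QA, Launch) by week number:
Audit=week 2: (1,4,1,3) (2,4,1,3) (3,4,1,3) — 3.
Audit=week 3: (1,4,1,2) (1,4,2,2) (2,4,1,2) (2,4,2,2) (3,4,1,2) (3,4,2,2) — 6.
Audit=week 4: (1,4,1,2) (1,4,1,3) (1,4,2,2) (1,4,2,3) (1,4,3,2) (1,4,3,3) (2,4,1,2) (2,4,1,3) (2,4,2,2) (2,4,2,3) (2,4,3,2) (2,4,3,3) (3,4,1,2) (3,4,1,3) (3,4,2,2) (3,4,2,3) (3,4,3,2) (3,4,3,3) — 18.
Summing: 3 + 6 + 18 = 27.

27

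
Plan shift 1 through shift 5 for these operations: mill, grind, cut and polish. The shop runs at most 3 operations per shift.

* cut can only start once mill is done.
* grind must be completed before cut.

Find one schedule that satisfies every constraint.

mill -> shift 1; cut -> shift 2; polish -> shift 1; grind -> shift 1

Checking: grind(shift 1) before cut(shift 2); mill(shift 1) before cut(shift 2); max 3 per shift (cap 3).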